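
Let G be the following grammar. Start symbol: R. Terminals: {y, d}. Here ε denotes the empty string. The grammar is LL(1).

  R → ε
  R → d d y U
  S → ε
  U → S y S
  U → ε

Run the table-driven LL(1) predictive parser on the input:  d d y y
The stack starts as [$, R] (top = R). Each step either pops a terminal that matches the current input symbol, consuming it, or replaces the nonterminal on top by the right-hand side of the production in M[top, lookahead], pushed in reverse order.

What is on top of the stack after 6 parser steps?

     Stack      Input      Action
  1  $ R        d d y y $  expand R → d d y U
  2  $ U y d d  d d y y $  match d
  3  $ U y d    d y y $    match d
  4  $ U y      y y $      match y
  5  $ U        y $        expand U → S y S
  6  $ S y S    y $        expand S → ε
Stack after step 6: $ S y (top = y).

y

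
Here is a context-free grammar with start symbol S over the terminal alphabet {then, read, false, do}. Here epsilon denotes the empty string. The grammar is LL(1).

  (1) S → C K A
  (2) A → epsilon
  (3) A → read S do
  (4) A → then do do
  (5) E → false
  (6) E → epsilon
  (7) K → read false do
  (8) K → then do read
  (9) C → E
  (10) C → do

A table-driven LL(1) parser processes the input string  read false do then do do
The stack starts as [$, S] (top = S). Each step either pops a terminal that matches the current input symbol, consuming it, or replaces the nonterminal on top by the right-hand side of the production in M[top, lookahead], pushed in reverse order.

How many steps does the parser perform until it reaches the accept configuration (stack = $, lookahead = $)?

11

step 1: stack=$ S  input=read false do then do do $  — expand S → C K A
step 2: stack=$ A K C  input=read false do then do do $  — expand C → E
step 3: stack=$ A K E  input=read false do then do do $  — expand E → epsilon
step 4: stack=$ A K  input=read false do then do do $  — expand K → read false do
step 5: stack=$ A do false read  input=read false do then do do $  — match read
step 6: stack=$ A do false  input=false do then do do $  — match false
step 7: stack=$ A do  input=do then do do $  — match do
step 8: stack=$ A  input=then do do $  — expand A → then do do
step 9: stack=$ do do then  input=then do do $  — match then
step 10: stack=$ do do  input=do do $  — match do
step 11: stack=$ do  input=do $  — match do
Accept reached after 11 steps.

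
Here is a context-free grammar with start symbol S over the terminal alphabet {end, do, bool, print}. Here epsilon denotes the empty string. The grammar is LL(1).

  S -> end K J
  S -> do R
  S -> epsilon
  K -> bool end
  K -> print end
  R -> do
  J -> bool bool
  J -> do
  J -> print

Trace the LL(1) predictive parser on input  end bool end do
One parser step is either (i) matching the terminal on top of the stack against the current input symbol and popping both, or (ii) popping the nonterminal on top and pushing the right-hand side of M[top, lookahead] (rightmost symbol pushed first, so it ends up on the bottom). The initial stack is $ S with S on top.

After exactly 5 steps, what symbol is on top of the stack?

     Stack         Input              Action
  1  $ S           end bool end do $  expand S -> end K J
  2  $ J K end     end bool end do $  match end
  3  $ J K         bool end do $      expand K -> bool end
  4  $ J end bool  bool end do $      match bool
  5  $ J end       end do $           match end
Stack after step 5: $ J (top = J).

J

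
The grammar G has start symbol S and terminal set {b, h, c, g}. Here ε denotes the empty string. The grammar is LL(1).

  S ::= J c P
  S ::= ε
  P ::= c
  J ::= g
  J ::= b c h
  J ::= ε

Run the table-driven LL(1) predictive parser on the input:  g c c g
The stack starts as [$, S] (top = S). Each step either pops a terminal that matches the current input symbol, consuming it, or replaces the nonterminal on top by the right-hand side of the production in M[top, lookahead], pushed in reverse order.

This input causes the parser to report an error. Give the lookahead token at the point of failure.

     Stack    Input      Action
  1  $ S      g c c g $  expand S ::= J c P
  2  $ P c J  g c c g $  expand J ::= g
  3  $ P c g  g c c g $  match g
  4  $ P c    c c g $    match c
  5  $ P      c g $      expand P ::= c
  6  $ c      c g $      match c
  7  $        g $        error: stack empty but input remains

g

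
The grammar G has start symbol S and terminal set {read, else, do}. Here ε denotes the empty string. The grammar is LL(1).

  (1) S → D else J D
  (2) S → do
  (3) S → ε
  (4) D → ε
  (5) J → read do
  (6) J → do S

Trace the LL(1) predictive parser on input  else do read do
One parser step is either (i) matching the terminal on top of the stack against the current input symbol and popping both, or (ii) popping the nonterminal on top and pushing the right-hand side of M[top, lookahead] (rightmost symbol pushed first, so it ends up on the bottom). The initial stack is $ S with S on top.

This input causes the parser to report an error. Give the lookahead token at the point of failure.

step 1: stack=$ S  input=else do read do $  — expand S → D else J D
step 2: stack=$ D J else D  input=else do read do $  — expand D → ε
step 3: stack=$ D J else  input=else do read do $  — match else
step 4: stack=$ D J  input=do read do $  — expand J → do S
step 5: stack=$ D S do  input=do read do $  — match do
step 6: stack=$ D S  input=read do $  — error: M[S, read] is empty

read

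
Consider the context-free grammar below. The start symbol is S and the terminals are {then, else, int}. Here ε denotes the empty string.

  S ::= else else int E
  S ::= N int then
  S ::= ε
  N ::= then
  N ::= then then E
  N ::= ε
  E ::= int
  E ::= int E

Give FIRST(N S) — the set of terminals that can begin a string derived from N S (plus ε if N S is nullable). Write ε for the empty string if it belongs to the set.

{ε, else, int, then}

FIRST(N) = {ε, then}
FIRST(E) = {int}
FIRST(S) = {ε, else, int, then}  (via N int then)
FIRST(N S): take FIRST of each symbol in turn, carrying on past any symbol whose FIRST contains ε; result {ε, else, int, then}.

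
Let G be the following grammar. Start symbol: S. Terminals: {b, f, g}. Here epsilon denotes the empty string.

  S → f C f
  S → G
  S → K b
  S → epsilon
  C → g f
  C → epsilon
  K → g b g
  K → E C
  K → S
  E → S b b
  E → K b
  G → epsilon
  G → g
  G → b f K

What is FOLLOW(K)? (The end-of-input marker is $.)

{$, b}

FIRST(C) = {epsilon, g}
FIRST(G) = {epsilon, b, g}
FIRST(S) = {epsilon, b, f, g}  (via G, K b)
FIRST(K) = {epsilon, b, f, g}  (via E C, S)
FIRST(E) = {b, f, g}  (via S b b, K b)
FOLLOW(S) includes $ since S is the start symbol.
FOLLOW(S): in K→S, the suffix after S is empty, so FOLLOW(S) ⊇ FOLLOW(K) = {$, b}; in E→S b b, S is followed by b b with FIRST {b}. Thus FOLLOW(S) = {$, b}.
FOLLOW(G): in S→G, the suffix after G is empty, so FOLLOW(G) ⊇ FOLLOW(S) = {$, b}. Thus FOLLOW(G) = {$, b}.
FOLLOW(K): in S→K b, K is followed by b with FIRST {b}; in E→K b, K is followed by b with FIRST {b}; in G→b f K, the suffix after K is empty, so FOLLOW(K) ⊇ FOLLOW(G) = {$, b}. Thus FOLLOW(K) = {$, b}.
FOLLOW(C): in S→f C f, C is followed by f with FIRST {f}; in K→E C, the suffix after C is empty, so FOLLOW(C) ⊇ FOLLOW(K) = {$, b}. Thus FOLLOW(C) = {$, b, f}.
FOLLOW(E): in K→E C, E is followed by C with FIRST {epsilon, g}; in K→E C, the suffix after E is nullable, so FOLLOW(E) ⊇ FOLLOW(K) = {$, b}. Thus FOLLOW(E) = {$, b, g}.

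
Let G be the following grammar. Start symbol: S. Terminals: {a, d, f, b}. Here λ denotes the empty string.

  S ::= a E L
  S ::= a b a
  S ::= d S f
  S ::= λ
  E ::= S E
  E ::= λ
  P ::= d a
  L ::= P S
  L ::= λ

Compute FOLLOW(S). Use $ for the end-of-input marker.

{$, a, d, f}

FIRST(S): from S::=a E L we get {a}; from S::=a b a we get {a}; from S::=d S f we get {d}; from S::=λ we get {λ}. So FIRST(S) = {λ, a, d}.
FIRST(P): from P::=d a we get {d}. So FIRST(P) = {d}.
FIRST(E): from E::=S E we get {λ, a, d}; from E::=λ we get {λ}. So FIRST(E) = {λ, a, d}.
FIRST(L): from L::=P S we get {d}; from L::=λ we get {λ}. So FIRST(L) = {λ, d}.
FOLLOW(S) includes $ since S is the start symbol.
FOLLOW(S): in S::=d S f, S is followed by f with FIRST {f}; in E::=S E, S is followed by E with FIRST {λ, a, d}; in E::=S E, the suffix after S is nullable, so FOLLOW(S) ⊇ FOLLOW(E) = {$, a, d, f}; in L::=P S, the suffix after S is empty, so FOLLOW(S) ⊇ FOLLOW(L) = {$, a, d, f}. Thus FOLLOW(S) = {$, a, d, f}.
FOLLOW(E): in S::=a E L, E is followed by L with FIRST {λ, d}; in S::=a E L, the suffix after E is nullable, so FOLLOW(E) ⊇ FOLLOW(S) = {$, a, d, f}; in E::=S E, the suffix after E is empty (adds nothing new). Thus FOLLOW(E) = {$, a, d, f}.
FOLLOW(L): in S::=a E L, the suffix after L is empty, so FOLLOW(L) ⊇ FOLLOW(S) = {$, a, d, f}. Thus FOLLOW(L) = {$, a, d, f}.
FOLLOW(P): in L::=P S, P is followed by S with FIRST {λ, a, d}; in L::=P S, the suffix after P is nullable, so FOLLOW(P) ⊇ FOLLOW(L) = {$, a, d, f}. Thus FOLLOW(P) = {$, a, d, f}.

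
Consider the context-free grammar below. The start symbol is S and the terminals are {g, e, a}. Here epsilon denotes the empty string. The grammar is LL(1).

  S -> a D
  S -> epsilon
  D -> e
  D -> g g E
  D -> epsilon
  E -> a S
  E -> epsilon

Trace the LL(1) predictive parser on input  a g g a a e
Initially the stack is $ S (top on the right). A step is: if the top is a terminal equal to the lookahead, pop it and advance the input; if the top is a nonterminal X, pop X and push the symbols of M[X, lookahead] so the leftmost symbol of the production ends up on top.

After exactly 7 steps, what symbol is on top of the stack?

S

     Stack    Input          Action
  1  $ S      a g g a a e $  expand S -> a D
  2  $ D a    a g g a a e $  match a
  3  $ D      g g a a e $    expand D -> g g E
  4  $ E g g  g g a a e $    match g
  5  $ E g    g a a e $      match g
  6  $ E      a a e $        expand E -> a S
  7  $ S a    a a e $        match a
Stack after step 7: $ S (top = S).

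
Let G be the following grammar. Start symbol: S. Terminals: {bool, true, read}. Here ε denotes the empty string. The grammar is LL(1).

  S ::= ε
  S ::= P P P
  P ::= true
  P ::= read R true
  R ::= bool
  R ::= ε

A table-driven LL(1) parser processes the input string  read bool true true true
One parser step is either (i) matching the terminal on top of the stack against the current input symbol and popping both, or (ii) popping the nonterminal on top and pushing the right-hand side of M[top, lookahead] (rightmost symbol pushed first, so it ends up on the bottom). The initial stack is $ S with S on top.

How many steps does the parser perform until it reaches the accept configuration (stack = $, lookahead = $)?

10

      Stack              Input                       Action
   1  $ S                read bool true true true $  expand S ::= P P P
   2  $ P P P            read bool true true true $  expand P ::= read R true
   3  $ P P true R read  read bool true true true $  match read
   4  $ P P true R       bool true true true $       expand R ::= bool
   5  $ P P true bool    bool true true true $       match bool
   6  $ P P true         true true true $            match true
   7  $ P P              true true $                 expand P ::= true
   8  $ P true           true true $                 match true
   9  $ P                true $                      expand P ::= true
  10  $ true             true $                      match true
Accept reached after 10 steps.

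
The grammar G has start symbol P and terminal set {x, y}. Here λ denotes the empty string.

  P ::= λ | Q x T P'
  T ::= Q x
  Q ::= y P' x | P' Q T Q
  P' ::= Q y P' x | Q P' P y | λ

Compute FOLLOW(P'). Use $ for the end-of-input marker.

FIRST(P) = {λ, y}  (via Q x T P')
FIRST(T) = {y}  (via Q x)
FIRST(Q) = {y}  (via P' Q T Q)
FIRST(P') = {λ, y}  (via Q y P' x, Q P' P y)
FOLLOW(P) includes $ since P is the start symbol.
FOLLOW(P): in P'::=Q P' P y, P is followed by y with FIRST {y}. Thus FOLLOW(P) = {$, y}.
FOLLOW(T): in P::=Q x T P', T is followed by P' with FIRST {λ, y}; in P::=Q x T P', the suffix after T is nullable, so FOLLOW(T) ⊇ FOLLOW(P) = {$, y}; in Q::=P' Q T Q, T is followed by Q with FIRST {y}. Thus FOLLOW(T) = {$, y}.
FOLLOW(Q): in P::=Q x T P', Q is followed by x T P' with FIRST {x}; in T::=Q x, Q is followed by x with FIRST {x}; in Q::=P' Q T Q (occurrence 1), Q is followed by T Q with FIRST {y}; in Q::=P' Q T Q (occurrence 2), the suffix after Q is empty (adds nothing new); in P'::=Q y P' x, Q is followed by y P' x with FIRST {y}; in P'::=Q P' P y, Q is followed by P' P y with FIRST {y}. Thus FOLLOW(Q) = {x, y}.
FOLLOW(P'): in P::=Q x T P', the suffix after P' is empty, so FOLLOW(P') ⊇ FOLLOW(P) = {$, y}; in Q::=y P' x, P' is followed by x with FIRST {x}; in Q::=P' Q T Q, P' is followed by Q T Q with FIRST {y}; in P'::=Q y P' x, P' is followed by x with FIRST {x}; in P'::=Q P' P y, P' is followed by P y with FIRST {y}. Thus FOLLOW(P') = {$, x, y}.

{$, x, y}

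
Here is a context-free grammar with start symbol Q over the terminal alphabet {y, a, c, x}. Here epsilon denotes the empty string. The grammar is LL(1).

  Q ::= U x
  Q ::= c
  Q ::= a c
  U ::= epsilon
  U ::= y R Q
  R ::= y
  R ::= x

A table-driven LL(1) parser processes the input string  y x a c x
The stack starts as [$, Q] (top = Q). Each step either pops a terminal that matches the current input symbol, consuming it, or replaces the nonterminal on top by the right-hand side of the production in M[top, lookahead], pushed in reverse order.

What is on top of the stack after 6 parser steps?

     Stack      Input        Action
  1  $ Q        y x a c x $  expand Q ::= U x
  2  $ x U      y x a c x $  expand U ::= y R Q
  3  $ x Q R y  y x a c x $  match y
  4  $ x Q R    x a c x $    expand R ::= x
  5  $ x Q x    x a c x $    match x
  6  $ x Q      a c x $      expand Q ::= a c
Stack after step 6: $ x c a (top = a).

a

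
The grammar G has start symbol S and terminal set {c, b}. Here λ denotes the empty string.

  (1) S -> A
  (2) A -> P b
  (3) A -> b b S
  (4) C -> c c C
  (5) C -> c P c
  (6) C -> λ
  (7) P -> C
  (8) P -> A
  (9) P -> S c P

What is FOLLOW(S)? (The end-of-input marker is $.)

FIRST(C): from C->c c C we get {c}; from C->c P c we get {c}; from C->λ we get {λ}. So FIRST(C) = {λ, c}.
FIRST(S): from S->A we get {b, c}. So FIRST(S) = {b, c}.
FIRST(A): from A->P b we get {b, c}; from A->b b S we get {b}. So FIRST(A) = {b, c}.
FIRST(P): from P->C we get {λ, c}; from P->A we get {b, c}; from P->S c P we get {b, c}. So FIRST(P) = {λ, b, c}.
FOLLOW(S) includes $ since S is the start symbol.
FOLLOW(P): in A->P b, P is followed by b with FIRST {b}; in C->c P c, P is followed by c with FIRST {c}; in P->S c P, the suffix after P is empty (adds nothing new). Thus FOLLOW(P) = {b, c}.
FOLLOW(C): in C->c c C, the suffix after C is empty (adds nothing new); in P->C, the suffix after C is empty, so FOLLOW(C) ⊇ FOLLOW(P) = {b, c}. Thus FOLLOW(C) = {b, c}.
FOLLOW(S): in A->b b S, the suffix after S is empty, so FOLLOW(S) ⊇ FOLLOW(A) = {$, b, c}; in P->S c P, S is followed by c P with FIRST {c}. Thus FOLLOW(S) = {$, b, c}.
FOLLOW(A): in S->A, the suffix after A is empty, so FOLLOW(A) ⊇ FOLLOW(S) = {$, b, c}; in P->A, the suffix after A is empty, so FOLLOW(A) ⊇ FOLLOW(P) = {b, c}. Thus FOLLOW(A) = {$, b, c}.

{$, b, c}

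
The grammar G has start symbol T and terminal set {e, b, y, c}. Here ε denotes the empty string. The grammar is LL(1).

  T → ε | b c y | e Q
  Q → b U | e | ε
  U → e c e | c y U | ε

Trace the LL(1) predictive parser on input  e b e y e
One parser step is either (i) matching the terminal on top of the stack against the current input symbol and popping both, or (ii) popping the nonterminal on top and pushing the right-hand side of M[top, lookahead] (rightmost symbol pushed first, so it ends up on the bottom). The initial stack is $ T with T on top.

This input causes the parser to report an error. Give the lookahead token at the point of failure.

y

     Stack    Input        Action
  1  $ T      e b e y e $  expand T → e Q
  2  $ Q e    e b e y e $  match e
  3  $ Q      b e y e $    expand Q → b U
  4  $ U b    b e y e $    match b
  5  $ U      e y e $      expand U → e c e
  6  $ e c e  e y e $      match e
  7  $ e c    y e $        error: top is terminal c but lookahead is y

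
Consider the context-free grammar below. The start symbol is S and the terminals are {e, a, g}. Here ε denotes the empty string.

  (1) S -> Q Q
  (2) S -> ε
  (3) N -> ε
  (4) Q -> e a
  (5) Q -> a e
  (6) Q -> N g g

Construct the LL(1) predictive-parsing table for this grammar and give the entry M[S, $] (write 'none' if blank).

FIRST(N): from N->ε we get {ε}. So FIRST(N) = {ε}.
FIRST(Q): from Q->e a we get {e}; from Q->a e we get {a}; from Q->N g g we get {g}. So FIRST(Q) = {a, e, g}.
FIRST(S): from S->Q Q we get {a, e, g}; from S->ε we get {ε}. So FIRST(S) = {ε, a, e, g}.
FOLLOW(S) includes $ since S is the start symbol.
FOLLOW(S): S appears on no right-hand side. Thus FOLLOW(S) = {$}.
For S -> Q Q: FIRST(Q Q) = {a, e, g}, so it goes in M[S, t] for t ∈ {a, e, g}.
For S -> ε: FIRST(ε) = {ε}, so it goes in M[S, t] for t ∈ {}; since ε ∈ FIRST, also for every t ∈ FOLLOW(S) = {$}.

S -> ε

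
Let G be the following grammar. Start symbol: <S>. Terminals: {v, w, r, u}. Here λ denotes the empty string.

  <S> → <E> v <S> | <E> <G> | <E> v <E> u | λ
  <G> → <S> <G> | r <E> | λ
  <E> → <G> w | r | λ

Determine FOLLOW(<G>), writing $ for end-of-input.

{$, r, v, w}

FIRST(<S>): from <S>→<E> v <S> we get {r, v, w}; from <S>→<E> <G> we get {λ, r, v, w}; from <S>→<E> v <E> u we get {r, v, w}; from <S>→λ we get {λ}. So FIRST(<S>) = {λ, r, v, w}.
FIRST(<G>): from <G>→<S> <G> we get {λ, r, v, w}; from <G>→r <E> we get {r}; from <G>→λ we get {λ}. So FIRST(<G>) = {λ, r, v, w}.
FIRST(<E>): from <E>→<G> w we get {r, v, w}; from <E>→r we get {r}; from <E>→λ we get {λ}. So FIRST(<E>) = {λ, r, v, w}.
FOLLOW(<S>) includes $ since <S> is the start symbol.
FOLLOW(<S>): in <S>→<E> v <S>, the suffix after <S> is empty (adds nothing new); in <G>→<S> <G>, <S> is followed by <G> with FIRST {λ, r, v, w}; in <G>→<S> <G>, the suffix after <S> is nullable, so FOLLOW(<S>) ⊇ FOLLOW(<G>) = {$, r, v, w}. Thus FOLLOW(<S>) = {$, r, v, w}.
FOLLOW(<G>): in <S>→<E> <G>, the suffix after <G> is empty, so FOLLOW(<G>) ⊇ FOLLOW(<S>) = {$, r, v, w}; in <G>→<S> <G>, the suffix after <G> is empty (adds nothing new); in <E>→<G> w, <G> is followed by w with FIRST {w}. Thus FOLLOW(<G>) = {$, r, v, w}.
FOLLOW(<E>): in <S>→<E> v <S>, <E> is followed by v <S> with FIRST {v}; in <S>→<E> <G>, <E> is followed by <G> with FIRST {λ, r, v, w}; in <S>→<E> <G>, the suffix after <E> is nullable, so FOLLOW(<E>) ⊇ FOLLOW(<S>) = {$, r, v, w}; in <S>→<E> v <E> u (occurrence 1), <E> is followed by v <E> u with FIRST {v}; in <S>→<E> v <E> u (occurrence 2), <E> is followed by u with FIRST {u}; in <G>→r <E>, the suffix after <E> is empty, so FOLLOW(<E>) ⊇ FOLLOW(<G>) = {$, r, v, w}. Thus FOLLOW(<E>) = {$, r, u, v, w}.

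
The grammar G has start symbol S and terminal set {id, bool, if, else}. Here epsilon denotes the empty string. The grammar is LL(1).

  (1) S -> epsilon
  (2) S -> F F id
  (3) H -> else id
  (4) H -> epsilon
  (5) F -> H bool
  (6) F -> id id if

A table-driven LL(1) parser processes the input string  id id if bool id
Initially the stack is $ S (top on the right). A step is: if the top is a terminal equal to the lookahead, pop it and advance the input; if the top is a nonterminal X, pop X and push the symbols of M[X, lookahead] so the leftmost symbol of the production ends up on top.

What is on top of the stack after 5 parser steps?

F

     Stack            Input               Action
  1  $ S              id id if bool id $  expand S -> F F id
  2  $ id F F         id id if bool id $  expand F -> id id if
  3  $ id F if id id  id id if bool id $  match id
  4  $ id F if id     id if bool id $     match id
  5  $ id F if        if bool id $        match if
Stack after step 5: $ id F (top = F).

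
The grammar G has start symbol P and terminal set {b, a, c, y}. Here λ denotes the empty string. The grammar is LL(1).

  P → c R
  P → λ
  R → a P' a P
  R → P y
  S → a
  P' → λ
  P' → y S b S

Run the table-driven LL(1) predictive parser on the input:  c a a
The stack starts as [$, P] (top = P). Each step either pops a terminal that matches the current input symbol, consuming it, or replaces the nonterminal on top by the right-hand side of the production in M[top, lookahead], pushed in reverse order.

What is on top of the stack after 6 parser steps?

P

step 1: stack=$ P  input=c a a $  — expand P → c R
step 2: stack=$ R c  input=c a a $  — match c
step 3: stack=$ R  input=a a $  — expand R → a P' a P
step 4: stack=$ P a P' a  input=a a $  — match a
step 5: stack=$ P a P'  input=a $  — expand P' → λ
step 6: stack=$ P a  input=a $  — match a
Stack after step 6: $ P (top = P).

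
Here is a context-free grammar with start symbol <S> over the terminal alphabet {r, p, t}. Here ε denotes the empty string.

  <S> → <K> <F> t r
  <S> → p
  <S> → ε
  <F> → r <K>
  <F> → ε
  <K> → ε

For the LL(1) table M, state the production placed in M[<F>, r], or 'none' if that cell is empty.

FIRST(<F>): from <F>→r <K> we get {r}; from <F>→ε we get {ε}. So FIRST(<F>) = {ε, r}.
FIRST(<K>): from <K>→ε we get {ε}. So FIRST(<K>) = {ε}.
FIRST(<S>): from <S>→<K> <F> t r we get {r, t}; from <S>→p we get {p}; from <S>→ε we get {ε}. So FIRST(<S>) = {ε, p, r, t}.
FOLLOW(<S>) includes $ since <S> is the start symbol.
FOLLOW(<F>): in <S>→<K> <F> t r, <F> is followed by t r with FIRST {t}. Thus FOLLOW(<F>) = {t}.
For <F> → r <K>: FIRST(r <K>) = {r}, so it goes in M[<F>, t] for t ∈ {r}.
For <F> → ε: FIRST(ε) = {ε}, so it goes in M[<F>, t] for t ∈ {}; since ε ∈ FIRST, also for every t ∈ FOLLOW(<F>) = {t}.

<F> → r <K>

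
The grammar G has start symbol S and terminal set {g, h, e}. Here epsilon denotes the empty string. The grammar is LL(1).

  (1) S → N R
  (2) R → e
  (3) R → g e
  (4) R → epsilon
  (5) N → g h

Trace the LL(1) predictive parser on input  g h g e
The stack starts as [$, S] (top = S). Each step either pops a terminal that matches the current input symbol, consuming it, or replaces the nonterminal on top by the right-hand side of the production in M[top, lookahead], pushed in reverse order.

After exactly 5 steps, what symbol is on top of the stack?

g

step 1: stack=$ S  input=g h g e $  — expand S → N R
step 2: stack=$ R N  input=g h g e $  — expand N → g h
step 3: stack=$ R h g  input=g h g e $  — match g
step 4: stack=$ R h  input=h g e $  — match h
step 5: stack=$ R  input=g e $  — expand R → g e
Stack after step 5: $ e g (top = g).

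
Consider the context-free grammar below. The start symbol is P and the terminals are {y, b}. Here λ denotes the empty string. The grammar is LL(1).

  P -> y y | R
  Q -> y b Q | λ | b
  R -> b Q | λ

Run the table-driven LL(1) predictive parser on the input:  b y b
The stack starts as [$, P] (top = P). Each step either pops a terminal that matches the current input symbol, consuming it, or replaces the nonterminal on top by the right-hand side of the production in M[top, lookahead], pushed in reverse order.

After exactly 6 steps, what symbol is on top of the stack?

     Stack    Input    Action
  1  $ P      b y b $  expand P -> R
  2  $ R      b y b $  expand R -> b Q
  3  $ Q b    b y b $  match b
  4  $ Q      y b $    expand Q -> y b Q
  5  $ Q b y  y b $    match y
  6  $ Q b    b $      match b
Stack after step 6: $ Q (top = Q).

Q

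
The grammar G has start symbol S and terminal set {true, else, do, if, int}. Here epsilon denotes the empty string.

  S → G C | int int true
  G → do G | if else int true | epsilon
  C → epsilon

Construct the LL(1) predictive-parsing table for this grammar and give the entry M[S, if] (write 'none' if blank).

FIRST(G) = {epsilon, do, if}
FIRST(C) = {epsilon}
FIRST(S) = {epsilon, do, if, int}  (via G C)
FOLLOW(S) includes $ since S is the start symbol.
FOLLOW(S): S appears on no right-hand side. Thus FOLLOW(S) = {$}.
For S → G C: FIRST(G C) = {epsilon, do, if}, so it goes in M[S, t] for t ∈ {do, if}; since epsilon ∈ FIRST, also for every t ∈ FOLLOW(S) = {$}.
For S → int int true: FIRST(int int true) = {int}, so it goes in M[S, t] for t ∈ {int}.

S → G C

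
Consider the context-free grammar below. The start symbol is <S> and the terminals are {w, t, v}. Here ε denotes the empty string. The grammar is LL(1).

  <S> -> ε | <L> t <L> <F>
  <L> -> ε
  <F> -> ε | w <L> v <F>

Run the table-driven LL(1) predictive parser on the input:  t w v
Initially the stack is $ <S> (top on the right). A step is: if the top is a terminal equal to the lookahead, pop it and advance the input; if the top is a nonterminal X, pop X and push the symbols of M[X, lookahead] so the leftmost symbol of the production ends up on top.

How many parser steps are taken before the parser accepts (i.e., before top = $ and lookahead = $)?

9

     Stack            Input    Action
  1  $ <S>            t w v $  expand <S> -> <L> t <L> <F>
  2  $ <F> <L> t <L>  t w v $  expand <L> -> ε
  3  $ <F> <L> t      t w v $  match t
  4  $ <F> <L>        w v $    expand <L> -> ε
  5  $ <F>            w v $    expand <F> -> w <L> v <F>
  6  $ <F> v <L> w    w v $    match w
  7  $ <F> v <L>      v $      expand <L> -> ε
  8  $ <F> v          v $      match v
  9  $ <F>            $        expand <F> -> ε
Accept reached after 9 steps.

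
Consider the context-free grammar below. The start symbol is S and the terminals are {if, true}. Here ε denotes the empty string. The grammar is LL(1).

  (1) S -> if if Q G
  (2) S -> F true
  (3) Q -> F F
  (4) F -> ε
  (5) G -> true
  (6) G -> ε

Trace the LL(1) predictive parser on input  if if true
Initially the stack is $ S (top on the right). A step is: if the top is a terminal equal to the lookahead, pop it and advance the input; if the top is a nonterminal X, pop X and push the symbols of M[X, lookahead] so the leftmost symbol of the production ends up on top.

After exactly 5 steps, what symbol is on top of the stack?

step 1: stack=$ S  input=if if true $  — expand S -> if if Q G
step 2: stack=$ G Q if if  input=if if true $  — match if
step 3: stack=$ G Q if  input=if true $  — match if
step 4: stack=$ G Q  input=true $  — expand Q -> F F
step 5: stack=$ G F F  input=true $  — expand F -> ε
Stack after step 5: $ G F (top = F).

F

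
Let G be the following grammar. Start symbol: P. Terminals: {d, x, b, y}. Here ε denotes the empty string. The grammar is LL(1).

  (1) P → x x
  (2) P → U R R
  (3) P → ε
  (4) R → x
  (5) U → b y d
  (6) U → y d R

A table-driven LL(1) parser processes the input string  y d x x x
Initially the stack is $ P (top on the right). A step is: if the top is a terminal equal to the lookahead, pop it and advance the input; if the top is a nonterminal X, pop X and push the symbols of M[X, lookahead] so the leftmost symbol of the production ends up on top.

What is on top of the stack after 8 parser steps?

R

     Stack        Input        Action
  1  $ P          y d x x x $  expand P → U R R
  2  $ R R U      y d x x x $  expand U → y d R
  3  $ R R R d y  y d x x x $  match y
  4  $ R R R d    d x x x $    match d
  5  $ R R R      x x x $      expand R → x
  6  $ R R x      x x x $      match x
  7  $ R R        x x $        expand R → x
  8  $ R x        x x $        match x
Stack after step 8: $ R (top = R).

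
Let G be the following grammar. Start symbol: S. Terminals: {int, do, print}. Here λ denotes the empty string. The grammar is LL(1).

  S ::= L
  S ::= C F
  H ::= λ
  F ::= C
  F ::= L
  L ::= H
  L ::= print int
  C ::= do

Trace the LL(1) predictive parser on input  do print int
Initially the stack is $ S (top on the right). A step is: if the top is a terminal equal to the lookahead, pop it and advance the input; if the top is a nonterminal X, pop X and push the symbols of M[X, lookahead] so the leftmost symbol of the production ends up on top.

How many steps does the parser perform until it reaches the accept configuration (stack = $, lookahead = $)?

     Stack        Input           Action
  1  $ S          do print int $  expand S ::= C F
  2  $ F C        do print int $  expand C ::= do
  3  $ F do       do print int $  match do
  4  $ F          print int $     expand F ::= L
  5  $ L          print int $     expand L ::= print int
  6  $ int print  print int $     match print
  7  $ int        int $           match int
Accept reached after 7 steps.

7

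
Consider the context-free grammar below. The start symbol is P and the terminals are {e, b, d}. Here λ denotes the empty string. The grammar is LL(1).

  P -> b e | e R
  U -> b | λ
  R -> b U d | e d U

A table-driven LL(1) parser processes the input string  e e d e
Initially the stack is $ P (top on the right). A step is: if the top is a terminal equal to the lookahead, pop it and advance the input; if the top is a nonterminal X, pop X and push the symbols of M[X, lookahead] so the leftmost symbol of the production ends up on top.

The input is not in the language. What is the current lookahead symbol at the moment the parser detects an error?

step 1: stack=$ P  input=e e d e $  — expand P -> e R
step 2: stack=$ R e  input=e e d e $  — match e
step 3: stack=$ R  input=e d e $  — expand R -> e d U
step 4: stack=$ U d e  input=e d e $  — match e
step 5: stack=$ U d  input=d e $  — match d
step 6: stack=$ U  input=e $  — error: M[U, e] is empty

e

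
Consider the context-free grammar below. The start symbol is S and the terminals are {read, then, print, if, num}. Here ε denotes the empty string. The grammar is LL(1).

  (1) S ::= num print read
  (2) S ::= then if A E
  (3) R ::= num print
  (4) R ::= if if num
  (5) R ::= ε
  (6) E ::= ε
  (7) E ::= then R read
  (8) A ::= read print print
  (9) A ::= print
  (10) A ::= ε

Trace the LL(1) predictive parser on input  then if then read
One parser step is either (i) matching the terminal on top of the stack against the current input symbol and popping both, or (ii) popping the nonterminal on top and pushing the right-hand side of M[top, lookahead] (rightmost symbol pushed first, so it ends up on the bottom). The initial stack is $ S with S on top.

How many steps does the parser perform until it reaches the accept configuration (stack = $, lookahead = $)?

8

step 1: stack=$ S  input=then if then read $  — expand S ::= then if A E
step 2: stack=$ E A if then  input=then if then read $  — match then
step 3: stack=$ E A if  input=if then read $  — match if
step 4: stack=$ E A  input=then read $  — expand A ::= ε
step 5: stack=$ E  input=then read $  — expand E ::= then R read
step 6: stack=$ read R then  input=then read $  — match then
step 7: stack=$ read R  input=read $  — expand R ::= ε
step 8: stack=$ read  input=read $  — match read
Accept reached after 8 steps.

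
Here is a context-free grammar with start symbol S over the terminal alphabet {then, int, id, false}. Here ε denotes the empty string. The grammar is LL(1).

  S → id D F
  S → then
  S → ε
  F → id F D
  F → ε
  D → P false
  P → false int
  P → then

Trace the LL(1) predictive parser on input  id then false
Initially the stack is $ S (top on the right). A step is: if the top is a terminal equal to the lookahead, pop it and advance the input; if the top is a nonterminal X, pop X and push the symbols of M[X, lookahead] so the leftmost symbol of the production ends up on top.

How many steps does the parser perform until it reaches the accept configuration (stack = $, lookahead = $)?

7

step 1: stack=$ S  input=id then false $  — expand S → id D F
step 2: stack=$ F D id  input=id then false $  — match id
step 3: stack=$ F D  input=then false $  — expand D → P false
step 4: stack=$ F false P  input=then false $  — expand P → then
step 5: stack=$ F false then  input=then false $  — match then
step 6: stack=$ F false  input=false $  — match false
step 7: stack=$ F  input=$  — expand F → ε
Accept reached after 7 steps.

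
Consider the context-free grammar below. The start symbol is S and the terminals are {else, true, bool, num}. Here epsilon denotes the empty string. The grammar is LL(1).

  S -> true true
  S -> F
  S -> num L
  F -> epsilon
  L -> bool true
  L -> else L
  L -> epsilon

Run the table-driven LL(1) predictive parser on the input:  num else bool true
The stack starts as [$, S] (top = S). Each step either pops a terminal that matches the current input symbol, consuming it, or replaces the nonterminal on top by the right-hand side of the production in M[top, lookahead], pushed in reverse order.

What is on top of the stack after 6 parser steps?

true

     Stack        Input                 Action
  1  $ S          num else bool true $  expand S -> num L
  2  $ L num      num else bool true $  match num
  3  $ L          else bool true $      expand L -> else L
  4  $ L else     else bool true $      match else
  5  $ L          bool true $           expand L -> bool true
  6  $ true bool  bool true $           match bool
Stack after step 6: $ true (top = true).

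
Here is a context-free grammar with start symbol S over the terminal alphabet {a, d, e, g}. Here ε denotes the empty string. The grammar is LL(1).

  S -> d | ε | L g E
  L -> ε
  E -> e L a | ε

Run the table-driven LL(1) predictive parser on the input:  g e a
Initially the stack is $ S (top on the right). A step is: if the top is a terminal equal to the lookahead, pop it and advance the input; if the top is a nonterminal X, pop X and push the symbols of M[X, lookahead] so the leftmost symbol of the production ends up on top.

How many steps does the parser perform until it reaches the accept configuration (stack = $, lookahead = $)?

step 1: stack=$ S  input=g e a $  — expand S -> L g E
step 2: stack=$ E g L  input=g e a $  — expand L -> ε
step 3: stack=$ E g  input=g e a $  — match g
step 4: stack=$ E  input=e a $  — expand E -> e L a
step 5: stack=$ a L e  input=e a $  — match e
step 6: stack=$ a L  input=a $  — expand L -> ε
step 7: stack=$ a  input=a $  — match a
Accept reached after 7 steps.

7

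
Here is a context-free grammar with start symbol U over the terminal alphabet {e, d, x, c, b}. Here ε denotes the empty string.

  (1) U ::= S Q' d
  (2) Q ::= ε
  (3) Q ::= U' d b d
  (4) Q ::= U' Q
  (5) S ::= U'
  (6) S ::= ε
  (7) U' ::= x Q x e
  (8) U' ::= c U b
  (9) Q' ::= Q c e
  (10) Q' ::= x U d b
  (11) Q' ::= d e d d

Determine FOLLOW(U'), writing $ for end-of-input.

{c, d, x}

FIRST(U'): from U'::=x Q x e we get {x}; from U'::=c U b we get {c}. So FIRST(U') = {c, x}.
FIRST(Q): from Q::=ε we get {ε}; from Q::=U' d b d we get {c, x}; from Q::=U' Q we get {c, x}. So FIRST(Q) = {ε, c, x}.
FIRST(S): from S::=U' we get {c, x}; from S::=ε we get {ε}. So FIRST(S) = {ε, c, x}.
FIRST(Q'): from Q'::=Q c e we get {c, x}; from Q'::=x U d b we get {x}; from Q'::=d e d d we get {d}. So FIRST(Q') = {c, d, x}.
FIRST(U): from U::=S Q' d we get {c, d, x}. So FIRST(U) = {c, d, x}.
FOLLOW(U) includes $ since U is the start symbol.
FOLLOW(U): in U'::=c U b, U is followed by b with FIRST {b}; in Q'::=x U d b, U is followed by d b with FIRST {d}. Thus FOLLOW(U) = {$, b, d}.
FOLLOW(Q): in Q::=U' Q, the suffix after Q is empty (adds nothing new); in U'::=x Q x e, Q is followed by x e with FIRST {x}; in Q'::=Q c e, Q is followed by c e with FIRST {c}. Thus FOLLOW(Q) = {c, x}.
FOLLOW(S): in U::=S Q' d, S is followed by Q' d with FIRST {c, d, x}. Thus FOLLOW(S) = {c, d, x}.
FOLLOW(U'): in Q::=U' d b d, U' is followed by d b d with FIRST {d}; in Q::=U' Q, U' is followed by Q with FIRST {ε, c, x}; in Q::=U' Q, the suffix after U' is nullable, so FOLLOW(U') ⊇ FOLLOW(Q) = {c, x}; in S::=U', the suffix after U' is empty, so FOLLOW(U') ⊇ FOLLOW(S) = {c, d, x}. Thus FOLLOW(U') = {c, d, x}.
FOLLOW(Q'): in U::=S Q' d, Q' is followed by d with FIRST {d}. Thus FOLLOW(Q') = {d}.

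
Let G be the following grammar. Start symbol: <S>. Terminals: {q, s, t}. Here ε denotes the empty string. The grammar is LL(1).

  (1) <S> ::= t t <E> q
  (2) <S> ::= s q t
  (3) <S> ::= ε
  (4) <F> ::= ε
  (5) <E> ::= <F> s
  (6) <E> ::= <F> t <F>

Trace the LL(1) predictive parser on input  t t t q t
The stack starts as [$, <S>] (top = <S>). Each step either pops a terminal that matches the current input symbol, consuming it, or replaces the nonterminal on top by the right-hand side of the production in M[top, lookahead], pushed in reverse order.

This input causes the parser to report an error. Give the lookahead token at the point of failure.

step 1: stack=$ <S>  input=t t t q t $  — expand <S> ::= t t <E> q
step 2: stack=$ q <E> t t  input=t t t q t $  — match t
step 3: stack=$ q <E> t  input=t t q t $  — match t
step 4: stack=$ q <E>  input=t q t $  — expand <E> ::= <F> t <F>
step 5: stack=$ q <F> t <F>  input=t q t $  — expand <F> ::= ε
step 6: stack=$ q <F> t  input=t q t $  — match t
step 7: stack=$ q <F>  input=q t $  — expand <F> ::= ε
step 8: stack=$ q  input=q t $  — match q
step 9: stack=$  input=t $  — error: stack empty but input remains

t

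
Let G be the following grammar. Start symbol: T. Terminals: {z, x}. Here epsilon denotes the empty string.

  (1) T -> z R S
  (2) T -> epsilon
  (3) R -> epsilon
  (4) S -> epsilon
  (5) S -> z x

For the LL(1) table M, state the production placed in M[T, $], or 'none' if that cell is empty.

T -> epsilon

FIRST(T) = {epsilon, z}
FIRST(R) = {epsilon}
FIRST(S) = {epsilon, z}
FOLLOW(T) includes $ since T is the start symbol.
FOLLOW(T): T appears on no right-hand side. Thus FOLLOW(T) = {$}.
For T -> z R S: FIRST(z R S) = {z}, so it goes in M[T, t] for t ∈ {z}.
For T -> epsilon: FIRST(epsilon) = {epsilon}, so it goes in M[T, t] for t ∈ {}; since epsilon ∈ FIRST, also for every t ∈ FOLLOW(T) = {$}.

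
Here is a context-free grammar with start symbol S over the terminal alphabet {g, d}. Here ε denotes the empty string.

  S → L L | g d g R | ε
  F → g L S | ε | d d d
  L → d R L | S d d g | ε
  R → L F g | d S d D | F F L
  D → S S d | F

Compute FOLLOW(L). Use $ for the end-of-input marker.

FIRST(F) = {ε, d, g}
FIRST(S) = {ε, d, g}  (via L L)
FIRST(L) = {ε, d, g}  (via S d d g)
FIRST(D) = {ε, d, g}  (via S S d, F)
FIRST(R) = {ε, d, g}  (via L F g, F F L)
FOLLOW(S) includes $ since S is the start symbol.
FOLLOW(S): in F→g L S, the suffix after S is empty, so FOLLOW(S) ⊇ FOLLOW(F) = {$, d, g}; in L→S d d g, S is followed by d d g with FIRST {d}; in R→d S d D, S is followed by d D with FIRST {d}; in D→S S d (occurrence 1), S is followed by S d with FIRST {d, g}; in D→S S d (occurrence 2), S is followed by d with FIRST {d}. Thus FOLLOW(S) = {$, d, g}.
FOLLOW(F): in R→L F g, F is followed by g with FIRST {g}; in R→F F L (occurrence 1), F is followed by F L with FIRST {ε, d, g}; in R→F F L (occurrence 1), the suffix after F is nullable, so FOLLOW(F) ⊇ FOLLOW(R) = {$, d, g}; in R→F F L (occurrence 2), F is followed by L with FIRST {ε, d, g}; in R→F F L (occurrence 2), the suffix after F is nullable, so FOLLOW(F) ⊇ FOLLOW(R) = {$, d, g}; in D→F, the suffix after F is empty, so FOLLOW(F) ⊇ FOLLOW(D) = {$, d, g}. Thus FOLLOW(F) = {$, d, g}.
FOLLOW(L): in S→L L (occurrence 1), L is followed by L with FIRST {ε, d, g}; in S→L L (occurrence 1), the suffix after L is nullable, so FOLLOW(L) ⊇ FOLLOW(S) = {$, d, g}; in S→L L (occurrence 2), the suffix after L is empty, so FOLLOW(L) ⊇ FOLLOW(S) = {$, d, g}; in F→g L S, L is followed by S with FIRST {ε, d, g}; in F→g L S, the suffix after L is nullable, so FOLLOW(L) ⊇ FOLLOW(F) = {$, d, g}; in L→d R L, the suffix after L is empty (adds nothing new); in R→L F g, L is followed by F g with FIRST {d, g}; in R→F F L, the suffix after L is empty, so FOLLOW(L) ⊇ FOLLOW(R) = {$, d, g}. Thus FOLLOW(L) = {$, d, g}.
FOLLOW(R): in S→g d g R, the suffix after R is empty, so FOLLOW(R) ⊇ FOLLOW(S) = {$, d, g}; in L→d R L, R is followed by L with FIRST {ε, d, g}; in L→d R L, the suffix after R is nullable, so FOLLOW(R) ⊇ FOLLOW(L) = {$, d, g}. Thus FOLLOW(R) = {$, d, g}.
FOLLOW(D): in R→d S d D, the suffix after D is empty, so FOLLOW(D) ⊇ FOLLOW(R) = {$, d, g}. Thus FOLLOW(D) = {$, d, g}.

{$, d, g}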